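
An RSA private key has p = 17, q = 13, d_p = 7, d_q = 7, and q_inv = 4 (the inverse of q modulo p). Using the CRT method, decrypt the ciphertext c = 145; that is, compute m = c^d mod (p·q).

206

m₁ = c^(d_p) mod p: c ≡ 9 (mod 17), and 9^7 mod 17 = 2.
m₂ = c^(d_q) mod q: c ≡ 2 (mod 13), and 2^7 mod 13 = 11.
h = q_inv·(m₁ − m₂) mod p = 4·(2 − 11) mod 17 = 15.
m = m₂ + h·q = 11 + 15·13 = 206.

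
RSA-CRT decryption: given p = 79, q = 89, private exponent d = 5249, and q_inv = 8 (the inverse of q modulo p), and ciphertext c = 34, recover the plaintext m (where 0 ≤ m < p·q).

3149

d_p = d mod (p−1) = 5249 mod 78 = 23; d_q = d mod (q−1) = 57.
m₁ = c^(d_p) mod p: c ≡ 34 (mod 79), and 34^23 mod 79 = 68.
m₂ = c^(d_q) mod q: c ≡ 34 (mod 89), and 34^57 mod 89 = 34.
h = q_inv·(m₁ − m₂) mod p = 8·(68 − 34) mod 79 = 35.
m = m₂ + h·q = 34 + 35·89 = 3149.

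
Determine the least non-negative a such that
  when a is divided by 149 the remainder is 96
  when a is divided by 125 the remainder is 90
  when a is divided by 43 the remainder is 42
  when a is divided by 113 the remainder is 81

From a ≡ 96 (mod 149) write a = 96 + 149t. Substituting into a ≡ 90 (mod 125) gives 149t ≡ 119 (mod 125), and since 24⁻¹ ≡ 99 (mod 125), t ≡ 31. Hence a ≡ 96 + 149·31 = 4715 (mod 18625).
From a ≡ 4715 (mod 18625) write a = 4715 + 18625t. Substituting into a ≡ 42 (mod 43) gives 18625t ≡ 14 (mod 43), and since 6⁻¹ ≡ 36 (mod 43), t ≡ 31. Hence a ≡ 4715 + 18625·31 = 582090 (mod 800875).
From a ≡ 582090 (mod 800875) write a = 582090 + 800875t. Substituting into a ≡ 81 (mod 113) gives 800875t ≡ 54 (mod 113), and since 44⁻¹ ≡ 18 (mod 113), t ≡ 68. Hence a ≡ 582090 + 800875·68 = 55041590 (mod 90498875).

55041590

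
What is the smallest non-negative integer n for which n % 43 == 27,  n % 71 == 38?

2736

From n ≡ 27 (mod 43) write n = 27 + 43t. Substituting into n ≡ 38 (mod 71) gives 43t ≡ 11 (mod 71), and since 43⁻¹ ≡ 38 (mod 71), t ≡ 63. Hence n ≡ 27 + 43·63 = 2736 (mod 3053).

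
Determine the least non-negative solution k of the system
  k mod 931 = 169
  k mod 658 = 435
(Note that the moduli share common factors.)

gcd(931, 658) = 7 and 7 | (435 − 169), so the pair is consistent; merging gives k ≡ 50443 (mod 87514), where 87514 = lcm(931, 658).
The solution is unique modulo lcm(931, 658) = 87514.

50443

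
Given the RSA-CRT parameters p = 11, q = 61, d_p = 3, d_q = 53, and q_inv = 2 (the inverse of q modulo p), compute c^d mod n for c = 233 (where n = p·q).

294

m₁ = c^(d_p) mod p: c ≡ 2 (mod 11), and 2^3 mod 11 = 8.
m₂ = c^(d_q) mod q: c ≡ 50 (mod 61), and 50^53 mod 61 = 50.
h = q_inv·(m₁ − m₂) mod p = 2·(8 − 50) mod 11 = 4.
m = m₂ + h·q = 50 + 4·61 = 294.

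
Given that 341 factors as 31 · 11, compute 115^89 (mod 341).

Mod 31: 115 ≡ 22; by Fermat, exponent reduces to 89 mod 30 = 29; 22^29 ≡ 24 (mod 31).
Mod 11: 115 ≡ 5; by Fermat, exponent reduces to 89 mod 10 = 9; 5^9 ≡ 9 (mod 11).
Combine by CRT: x ≡ 24 (mod 31), x ≡ 9 (mod 11) ⇒ x ≡ 86 (mod 341).

86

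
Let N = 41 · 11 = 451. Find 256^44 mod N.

37

Mod 41: 256 ≡ 10; by Fermat, exponent reduces to 44 mod 40 = 4; 10^4 ≡ 37 (mod 41).
Mod 11: 256 ≡ 3; by Fermat, exponent reduces to 44 mod 10 = 4; 3^4 ≡ 4 (mod 11).
Combine by CRT: x ≡ 37 (mod 41), x ≡ 4 (mod 11) ⇒ x ≡ 37 (mod 451).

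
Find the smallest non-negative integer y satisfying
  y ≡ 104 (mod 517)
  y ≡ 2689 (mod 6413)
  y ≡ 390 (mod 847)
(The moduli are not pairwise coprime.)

gcd(517, 6413) = 11 and 11 | (2689 − 104), so the pair is consistent; merging gives y ≡ 2689 (mod 301411), where 301411 = lcm(517, 6413).
gcd(301411, 847) = 121 and 121 | (390 − 2689), so the pair is consistent; merging gives y ≡ 1509744 (mod 2109877), where 2109877 = lcm(301411, 847).
The solution is unique modulo lcm(517, 6413, 847) = 2109877.

1509744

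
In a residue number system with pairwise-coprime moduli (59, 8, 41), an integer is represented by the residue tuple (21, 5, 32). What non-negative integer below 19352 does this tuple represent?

The moduli are pairwise coprime; N = 59·8·41 = 19352.
N/59 = 328; 328 ≡ 33 (mod 59); 33·34 ≡ 1, so inverse 34.
N/8 = 2419; 2419 ≡ 3 (mod 8); 3·3 ≡ 1, so inverse 3.
N/41 = 472; 472 ≡ 21 (mod 41); 21·2 ≡ 1, so inverse 2.
x ≡ 21·328·34 + 5·2419·3 + 32·472·2 = 300685.
300685 mod 19352 = 10405.

10405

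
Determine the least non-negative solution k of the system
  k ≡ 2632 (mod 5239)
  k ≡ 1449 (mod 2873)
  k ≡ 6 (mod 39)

gcd(5239, 2873) = 169 and 169 | (1449 − 2632), so the pair is consistent; merging gives k ≡ 44544 (mod 89063), where 89063 = lcm(5239, 2873).
gcd(89063, 39) = 13 and 13 | (6 − 44544), so the pair is consistent; merging gives k ≡ 44544 (mod 267189), where 267189 = lcm(89063, 39).
The solution is unique modulo lcm(5239, 2873, 39) = 267189.

44544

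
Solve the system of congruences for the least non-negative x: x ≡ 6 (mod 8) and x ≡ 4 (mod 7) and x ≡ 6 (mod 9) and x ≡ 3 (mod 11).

1950

The moduli are pairwise coprime; N = 8·7·9·11 = 5544.
N/8 = 693; 693 ≡ 5 (mod 8); 5·5 ≡ 1, so inverse 5.
N/7 = 792; 792 ≡ 1 (mod 7), inverse 1.
N/9 = 616; 616 ≡ 4 (mod 9); 4·7 ≡ 1, so inverse 7.
N/11 = 504; 504 ≡ 9 (mod 11); 9·5 ≡ 1, so inverse 5.
x ≡ 6·693·5 + 4·792·1 + 6·616·7 + 3·504·5 = 57390.
57390 mod 5544 = 1950.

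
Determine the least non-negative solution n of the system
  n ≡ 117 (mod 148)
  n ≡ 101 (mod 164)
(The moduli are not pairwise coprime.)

265

Combine the congruences pairwise.
gcd(148, 164) = 4 and 4 | (101 − 117), so the pair is consistent; merging gives n ≡ 265 (mod 6068), where 6068 = lcm(148, 164).
The solution is unique modulo lcm(148, 164) = 6068.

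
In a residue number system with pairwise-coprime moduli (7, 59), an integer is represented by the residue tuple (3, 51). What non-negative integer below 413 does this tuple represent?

346

Combine the congruences pairwise.
From x ≡ 3 (mod 7) write x = 3 + 7t. Substituting into x ≡ 51 (mod 59) gives 7t ≡ 48 (mod 59), and since 7⁻¹ ≡ 17 (mod 59), t ≡ 49. Hence x ≡ 3 + 7·49 = 346 (mod 413).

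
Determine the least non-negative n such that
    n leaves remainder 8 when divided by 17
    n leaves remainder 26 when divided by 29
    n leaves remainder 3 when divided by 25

9103

The moduli are pairwise coprime; M = 17·29·25 = 12325.
M/17 = 725; 725 ≡ 11 (mod 17); 11·14 ≡ 1, so inverse 14.
M/29 = 425; 425 ≡ 19 (mod 29); 19·26 ≡ 1, so inverse 26.
M/25 = 493; 493 ≡ 18 (mod 25); 18·7 ≡ 1, so inverse 7.
n ≡ 8·725·14 + 26·425·26 + 3·493·7 = 378853.
378853 mod 12325 = 9103.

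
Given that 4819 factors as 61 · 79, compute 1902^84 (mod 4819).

2258

Mod 61: 1902 ≡ 11; by Fermat, exponent reduces to 84 mod 60 = 24; 11^24 ≡ 1 (mod 61).
Mod 79: 1902 ≡ 6; by Fermat, exponent reduces to 84 mod 78 = 6; 6^6 ≡ 46 (mod 79).
Combine by CRT: x ≡ 1 (mod 61), x ≡ 46 (mod 79) ⇒ x ≡ 2258 (mod 4819).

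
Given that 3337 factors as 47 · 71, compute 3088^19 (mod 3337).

1985

Mod 47: 3088 ≡ 33; 33^19 ≡ 11 (mod 47).
Mod 71: 3088 ≡ 35; 35^19 ≡ 68 (mod 71).
Combine by CRT: x ≡ 11 (mod 47), x ≡ 68 (mod 71) ⇒ x ≡ 1985 (mod 3337).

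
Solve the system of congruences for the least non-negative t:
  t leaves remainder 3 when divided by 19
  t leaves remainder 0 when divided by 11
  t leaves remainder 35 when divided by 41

7128

The moduli are pairwise coprime; N = 19·11·41 = 8569.
N/19 = 451; 451 ≡ 14 (mod 19); 14·15 ≡ 1, so inverse 15.
N/11 = 779; 779 ≡ 9 (mod 11); 9·5 ≡ 1, so inverse 5.
N/41 = 209; 209 ≡ 4 (mod 41); 4·31 ≡ 1, so inverse 31.
t ≡ 3·451·15 + 0·779·5 + 35·209·31 = 247060.
247060 mod 8569 = 7128.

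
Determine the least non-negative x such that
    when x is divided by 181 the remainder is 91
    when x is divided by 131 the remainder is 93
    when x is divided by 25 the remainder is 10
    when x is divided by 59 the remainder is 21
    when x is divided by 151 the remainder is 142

From x ≡ 91 (mod 181) write x = 91 + 181t. Substituting into x ≡ 93 (mod 131) gives 181t ≡ 2 (mod 131), and since 50⁻¹ ≡ 76 (mod 131), t ≡ 21. Hence x ≡ 91 + 181·21 = 3892 (mod 23711).
From x ≡ 3892 (mod 23711) write x = 3892 + 23711t. Substituting into x ≡ 10 (mod 25) gives 23711t ≡ 18 (mod 25), and since 11⁻¹ ≡ 16 (mod 25), t ≡ 13. Hence x ≡ 3892 + 23711·13 = 312135 (mod 592775).
From x ≡ 312135 (mod 592775) write x = 312135 + 592775t. Substituting into x ≡ 21 (mod 59) gives 592775t ≡ 55 (mod 59), and since 2⁻¹ ≡ 30 (mod 59), t ≡ 57. Hence x ≡ 312135 + 592775·57 = 34100310 (mod 34973725).
From x ≡ 34100310 (mod 34973725) write x = 34100310 + 34973725t. Substituting into x ≡ 142 (mod 151) gives 34973725t ≡ 11 (mod 151), and since 11⁻¹ ≡ 55 (mod 151), t ≡ 1. Hence x ≡ 34100310 + 34973725·1 = 69074035 (mod 5281032475).

69074035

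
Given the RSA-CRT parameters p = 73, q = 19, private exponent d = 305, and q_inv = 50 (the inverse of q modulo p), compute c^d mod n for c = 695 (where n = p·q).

121

d_p = d mod (p−1) = 305 mod 72 = 17; d_q = d mod (q−1) = 17.
m₁ = c^(d_p) mod p: c ≡ 38 (mod 73), and 38^17 mod 73 = 48.
m₂ = c^(d_q) mod q: c ≡ 11 (mod 19), and 11^17 mod 19 = 7.
h = q_inv·(m₁ − m₂) mod p = 50·(48 − 7) mod 73 = 6.
m = m₂ + h·q = 7 + 6·19 = 121.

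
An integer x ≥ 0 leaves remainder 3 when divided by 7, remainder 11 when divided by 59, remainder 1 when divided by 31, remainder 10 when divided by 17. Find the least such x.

56297

From x ≡ 3 (mod 7) write x = 3 + 7t. Substituting into x ≡ 11 (mod 59) gives 7t ≡ 8 (mod 59), and since 7⁻¹ ≡ 17 (mod 59), t ≡ 18. Hence x ≡ 3 + 7·18 = 129 (mod 413).
From x ≡ 129 (mod 413) write x = 129 + 413t. Substituting into x ≡ 1 (mod 31) gives 413t ≡ 27 (mod 31), and since 10⁻¹ ≡ 28 (mod 31), t ≡ 12. Hence x ≡ 129 + 413·12 = 5085 (mod 12803).
From x ≡ 5085 (mod 12803) write x = 5085 + 12803t. Substituting into x ≡ 10 (mod 17) gives 12803t ≡ 8 (mod 17), and since 2⁻¹ ≡ 9 (mod 17), t ≡ 4. Hence x ≡ 5085 + 12803·4 = 56297 (mod 217651).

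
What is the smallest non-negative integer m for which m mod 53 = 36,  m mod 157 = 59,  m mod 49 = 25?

The moduli are pairwise coprime; N = 53·157·49 = 407729.
N/53 = 7693; 7693 ≡ 8 (mod 53); 8·20 ≡ 1, so inverse 20.
N/157 = 2597; 2597 ≡ 85 (mod 157); 85·133 ≡ 1, so inverse 133.
N/49 = 8321; 8321 ≡ 40 (mod 49); 40·38 ≡ 1, so inverse 38.
m ≡ 36·7693·20 + 59·2597·133 + 25·8321·38 = 33822569.
33822569 mod 407729 = 388791.

388791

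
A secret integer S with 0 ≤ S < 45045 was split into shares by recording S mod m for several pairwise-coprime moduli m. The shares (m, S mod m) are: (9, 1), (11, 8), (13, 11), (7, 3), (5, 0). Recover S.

The moduli are pairwise coprime; N = 9·11·13·7·5 = 45045.
N/9 = 5005; 5005 ≡ 1 (mod 9), inverse 1.
N/11 = 4095; 4095 ≡ 3 (mod 11); 3·4 ≡ 1, so inverse 4.
N/13 = 3465; 3465 ≡ 7 (mod 13); 7·2 ≡ 1, so inverse 2.
N/7 = 6435; 6435 ≡ 2 (mod 7); 2·4 ≡ 1, so inverse 4.
N/5 = 9009; 9009 ≡ 4 (mod 5); 4·4 ≡ 1, so inverse 4.
S ≡ 1·5005·1 + 8·4095·4 + 11·3465·2 + 3·6435·4 + 0·9009·4 = 289495.
289495 mod 45045 = 19225.

19225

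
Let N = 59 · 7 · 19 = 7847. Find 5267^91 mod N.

Mod 59: 5267 ≡ 16; by Fermat, exponent reduces to 91 mod 58 = 33; 16^33 ≡ 46 (mod 59).
Mod 7: 5267 ≡ 3; by Fermat, exponent reduces to 91 mod 6 = 1; 3^1 ≡ 3 (mod 7).
Mod 19: 5267 ≡ 4; by Fermat, exponent reduces to 91 mod 18 = 1; 4^1 ≡ 4 (mod 19).
Combine by CRT: x ≡ 46 (mod 59), x ≡ 3 (mod 7), x ≡ 4 (mod 19) ⇒ x ≡ 5533 (mod 7847).

5533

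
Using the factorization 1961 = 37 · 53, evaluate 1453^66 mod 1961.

1407

Mod 37: 1453 ≡ 10; by Fermat, exponent reduces to 66 mod 36 = 30; 10^30 ≡ 1 (mod 37).
Mod 53: 1453 ≡ 22; by Fermat, exponent reduces to 66 mod 52 = 14; 22^14 ≡ 29 (mod 53).
Combine by CRT: x ≡ 1 (mod 37), x ≡ 29 (mod 53) ⇒ x ≡ 1407 (mod 1961).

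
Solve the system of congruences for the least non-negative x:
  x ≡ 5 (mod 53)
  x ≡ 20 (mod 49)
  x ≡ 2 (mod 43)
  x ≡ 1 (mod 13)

Combine the congruences pairwise.
From x ≡ 5 (mod 53) write x = 5 + 53t. Substituting into x ≡ 20 (mod 49) gives 53t ≡ 15 (mod 49), and since 4⁻¹ ≡ 37 (mod 49), t ≡ 16. Hence x ≡ 5 + 53·16 = 853 (mod 2597).
From x ≡ 853 (mod 2597) write x = 853 + 2597t. Substituting into x ≡ 2 (mod 43) gives 2597t ≡ 9 (mod 43), and since 17⁻¹ ≡ 38 (mod 43), t ≡ 41. Hence x ≡ 853 + 2597·41 = 107330 (mod 111671).
From x ≡ 107330 (mod 111671) write x = 107330 + 111671t. Substituting into x ≡ 1 (mod 13) gives 111671t ≡ 12 (mod 13), and since 1⁻¹ ≡ 1 (mod 13), t ≡ 12. Hence x ≡ 107330 + 111671·12 = 1447382 (mod 1451723).

1447382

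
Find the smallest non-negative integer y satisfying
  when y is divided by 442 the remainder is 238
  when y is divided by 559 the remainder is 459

Combine the congruences pairwise.
gcd(442, 559) = 13 and 13 | (459 − 238), so the pair is consistent; merging gives y ≡ 9962 (mod 19006), where 19006 = lcm(442, 559).
The solution is unique modulo lcm(442, 559) = 19006.

9962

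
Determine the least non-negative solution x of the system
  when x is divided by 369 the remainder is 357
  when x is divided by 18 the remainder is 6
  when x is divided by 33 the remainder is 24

gcd(369, 18) = 9 and 9 | (6 − 357), so the pair is consistent; merging gives x ≡ 726 (mod 738), where 738 = lcm(369, 18).
gcd(738, 33) = 3 and 3 | (24 − 726), so the pair is consistent; merging gives x ≡ 2202 (mod 8118), where 8118 = lcm(738, 33).
The solution is unique modulo lcm(369, 18, 33) = 8118.

2202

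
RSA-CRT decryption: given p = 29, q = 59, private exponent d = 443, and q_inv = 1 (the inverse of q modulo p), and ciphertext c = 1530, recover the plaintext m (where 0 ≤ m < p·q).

1488

d_p = d mod (p−1) = 443 mod 28 = 23; d_q = d mod (q−1) = 37.
m₁ = c^(d_p) mod p: c ≡ 22 (mod 29), and 22^23 mod 29 = 9.
m₂ = c^(d_q) mod q: c ≡ 55 (mod 59), and 55^37 mod 59 = 13.
h = q_inv·(m₁ − m₂) mod p = 1·(9 − 13) mod 29 = 25.
m = m₂ + h·q = 13 + 25·59 = 1488.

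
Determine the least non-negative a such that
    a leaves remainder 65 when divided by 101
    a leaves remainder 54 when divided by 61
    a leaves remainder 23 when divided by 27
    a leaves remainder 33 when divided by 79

From a ≡ 65 (mod 101) write a = 65 + 101t. Substituting into a ≡ 54 (mod 61) gives 101t ≡ 50 (mod 61), and since 40⁻¹ ≡ 29 (mod 61), t ≡ 47. Hence a ≡ 65 + 101·47 = 4812 (mod 6161).
From a ≡ 4812 (mod 6161) write a = 4812 + 6161t. Substituting into a ≡ 23 (mod 27) gives 6161t ≡ 17 (mod 27), and since 5⁻¹ ≡ 11 (mod 27), t ≡ 25. Hence a ≡ 4812 + 6161·25 = 158837 (mod 166347).
From a ≡ 158837 (mod 166347) write a = 158837 + 166347t. Substituting into a ≡ 33 (mod 79) gives 166347t ≡ 65 (mod 79), and since 52⁻¹ ≡ 38 (mod 79), t ≡ 21. Hence a ≡ 158837 + 166347·21 = 3652124 (mod 13141413).

3652124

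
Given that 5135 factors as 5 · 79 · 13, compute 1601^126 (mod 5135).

5121

Mod 5: 1601 ≡ 1; by Fermat, exponent reduces to 126 mod 4 = 2; 1^2 ≡ 1 (mod 5).
Mod 79: 1601 ≡ 21; by Fermat, exponent reduces to 126 mod 78 = 48; 21^48 ≡ 65 (mod 79).
Mod 13: 1601 ≡ 2; by Fermat, exponent reduces to 126 mod 12 = 6; 2^6 ≡ 12 (mod 13).
Combine by CRT: x ≡ 1 (mod 5), x ≡ 65 (mod 79), x ≡ 12 (mod 13) ⇒ x ≡ 5121 (mod 5135).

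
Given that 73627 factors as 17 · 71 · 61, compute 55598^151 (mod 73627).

Mod 17: 55598 ≡ 8; by Fermat, exponent reduces to 151 mod 16 = 7; 8^7 ≡ 15 (mod 17).
Mod 71: 55598 ≡ 5; by Fermat, exponent reduces to 151 mod 70 = 11; 5^11 ≡ 5 (mod 71).
Mod 61: 55598 ≡ 27; by Fermat, exponent reduces to 151 mod 60 = 31; 27^31 ≡ 27 (mod 61).
Combine by CRT: x ≡ 15 (mod 17), x ≡ 5 (mod 71), x ≡ 27 (mod 61) ⇒ x ≡ 29612 (mod 73627).

29612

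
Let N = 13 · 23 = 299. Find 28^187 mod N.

206

Mod 13: 28 ≡ 2; by Fermat, exponent reduces to 187 mod 12 = 7; 2^7 ≡ 11 (mod 13).
Mod 23: 28 ≡ 5; by Fermat, exponent reduces to 187 mod 22 = 11; 5^11 ≡ 22 (mod 23).
Combine by CRT: x ≡ 11 (mod 13), x ≡ 22 (mod 23) ⇒ x ≡ 206 (mod 299).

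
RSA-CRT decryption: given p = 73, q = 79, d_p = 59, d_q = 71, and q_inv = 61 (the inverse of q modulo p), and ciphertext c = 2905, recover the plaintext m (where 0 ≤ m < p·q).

m₁ = c^(d_p) mod p: c ≡ 58 (mod 73), and 58^59 mod 73 = 20.
m₂ = c^(d_q) mod q: c ≡ 61 (mod 79), and 61^71 mod 79 = 41.
h = q_inv·(m₁ − m₂) mod p = 61·(20 − 41) mod 73 = 33.
m = m₂ + h·q = 41 + 33·79 = 2648.

2648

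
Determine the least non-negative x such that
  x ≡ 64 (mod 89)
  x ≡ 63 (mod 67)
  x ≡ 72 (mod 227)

The moduli are pairwise coprime; N = 89·67·227 = 1353601.
N/89 = 15209; 15209 ≡ 79 (mod 89); 79·80 ≡ 1, so inverse 80.
N/67 = 20203; 20203 ≡ 36 (mod 67); 36·54 ≡ 1, so inverse 54.
N/227 = 5963; 5963 ≡ 61 (mod 227); 61·67 ≡ 1, so inverse 67.
x ≡ 64·15209·80 + 63·20203·54 + 72·5963·67 = 175366198.
175366198 mod 1353601 = 751669.

751669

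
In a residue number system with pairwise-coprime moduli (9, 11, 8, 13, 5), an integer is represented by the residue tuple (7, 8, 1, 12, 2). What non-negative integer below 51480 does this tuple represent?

The moduli are pairwise coprime; N = 9·11·8·13·5 = 51480.
N/9 = 5720; 5720 ≡ 5 (mod 9); 5·2 ≡ 1, so inverse 2.
N/11 = 4680; 4680 ≡ 5 (mod 11); 5·9 ≡ 1, so inverse 9.
N/8 = 6435; 6435 ≡ 3 (mod 8); 3·3 ≡ 1, so inverse 3.
N/13 = 3960; 3960 ≡ 8 (mod 13); 8·5 ≡ 1, so inverse 5.
N/5 = 10296; 10296 ≡ 1 (mod 5), inverse 1.
x ≡ 7·5720·2 + 8·4680·9 + 1·6435·3 + 12·3960·5 + 2·10296·1 = 694537.
694537 mod 51480 = 25297.

25297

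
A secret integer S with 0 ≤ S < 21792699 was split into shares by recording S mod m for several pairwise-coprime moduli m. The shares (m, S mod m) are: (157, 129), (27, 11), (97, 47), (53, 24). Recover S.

From S ≡ 129 (mod 157) write S = 129 + 157t. Substituting into S ≡ 11 (mod 27) gives 157t ≡ 17 (mod 27), and since 22⁻¹ ≡ 16 (mod 27), t ≡ 2. Hence S ≡ 129 + 157·2 = 443 (mod 4239).
From S ≡ 443 (mod 4239) write S = 443 + 4239t. Substituting into S ≡ 47 (mod 97) gives 4239t ≡ 89 (mod 97), and since 68⁻¹ ≡ 10 (mod 97), t ≡ 17. Hence S ≡ 443 + 4239·17 = 72506 (mod 411183).
From S ≡ 72506 (mod 411183) write S = 72506 + 411183t. Substituting into S ≡ 24 (mod 53) gives 411183t ≡ 22 (mod 53), and since 9⁻¹ ≡ 6 (mod 53), t ≡ 26. Hence S ≡ 72506 + 411183·26 = 10763264 (mod 21792699).

10763264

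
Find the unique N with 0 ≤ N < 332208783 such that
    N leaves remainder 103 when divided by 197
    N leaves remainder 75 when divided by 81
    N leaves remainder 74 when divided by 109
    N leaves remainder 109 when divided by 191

The moduli are pairwise coprime; M = 197·81·109·191 = 332208783.
M/197 = 1686339; 1686339 ≡ 19 (mod 197); 19·83 ≡ 1, so inverse 83.
M/81 = 4101343; 4101343 ≡ 70 (mod 81); 70·22 ≡ 1, so inverse 22.
M/109 = 3047787; 3047787 ≡ 38 (mod 109); 38·66 ≡ 1, so inverse 66.
M/191 = 1739313; 1739313 ≡ 67 (mod 191); 67·134 ≡ 1, so inverse 134.
N ≡ 103·1686339·83 + 75·4101343·22 + 74·3047787·66 + 109·1739313·134 = 61473525447.
61473525447 mod 332208783 = 14900592.

14900592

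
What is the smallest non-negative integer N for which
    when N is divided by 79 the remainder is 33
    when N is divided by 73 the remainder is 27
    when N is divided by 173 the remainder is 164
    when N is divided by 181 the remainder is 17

16603147

From N ≡ 33 (mod 79) write N = 33 + 79t. Substituting into N ≡ 27 (mod 73) gives 79t ≡ 67 (mod 73), and since 6⁻¹ ≡ 61 (mod 73), t ≡ 72. Hence N ≡ 33 + 79·72 = 5721 (mod 5767).
From N ≡ 5721 (mod 5767) write N = 5721 + 5767t. Substituting into N ≡ 164 (mod 173) gives 5767t ≡ 152 (mod 173), and since 58⁻¹ ≡ 3 (mod 173), t ≡ 110. Hence N ≡ 5721 + 5767·110 = 640091 (mod 997691).
From N ≡ 640091 (mod 997691) write N = 640091 + 997691t. Substituting into N ≡ 17 (mod 181) gives 997691t ≡ 123 (mod 181), and since 19⁻¹ ≡ 162 (mod 181), t ≡ 16. Hence N ≡ 640091 + 997691·16 = 16603147 (mod 180582071).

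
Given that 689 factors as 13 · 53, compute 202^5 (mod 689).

11

Mod 13: 202 ≡ 7; 7^5 ≡ 11 (mod 13).
Mod 53: 202 ≡ 43; 43^5 ≡ 11 (mod 53).
Combine by CRT: x ≡ 11 (mod 13), x ≡ 11 (mod 53) ⇒ x ≡ 11 (mod 689).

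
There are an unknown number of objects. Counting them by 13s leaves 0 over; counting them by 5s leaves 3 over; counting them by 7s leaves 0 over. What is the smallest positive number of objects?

Combine the congruences pairwise.
From N ≡ 0 (mod 13) write N = 0 + 13t. Substituting into N ≡ 3 (mod 5) gives 13t ≡ 3 (mod 5), and since 3⁻¹ ≡ 2 (mod 5), t ≡ 1. Hence N ≡ 0 + 13·1 = 13 (mod 65).
From N ≡ 13 (mod 65) write N = 13 + 65t. Substituting into N ≡ 0 (mod 7) gives 65t ≡ 1 (mod 7), and since 2⁻¹ ≡ 4 (mod 7), t ≡ 4. Hence N ≡ 13 + 65·4 = 273 (mod 455).

273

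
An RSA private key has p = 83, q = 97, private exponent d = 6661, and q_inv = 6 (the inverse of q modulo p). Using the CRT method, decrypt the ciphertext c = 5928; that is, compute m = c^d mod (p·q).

d_p = d mod (p−1) = 6661 mod 82 = 19; d_q = d mod (q−1) = 37.
m₁ = c^(d_p) mod p: c ≡ 35 (mod 83), and 35^19 mod 83 = 14.
m₂ = c^(d_q) mod q: c ≡ 11 (mod 97), and 11^37 mod 97 = 48.
h = q_inv·(m₁ − m₂) mod p = 6·(14 − 48) mod 83 = 45.
m = m₂ + h·q = 48 + 45·97 = 4413.

4413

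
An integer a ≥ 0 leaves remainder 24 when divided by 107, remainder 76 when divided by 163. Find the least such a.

3662

Combine the congruences pairwise.
From a ≡ 24 (mod 107) write a = 24 + 107t. Substituting into a ≡ 76 (mod 163) gives 107t ≡ 52 (mod 163), and since 107⁻¹ ≡ 32 (mod 163), t ≡ 34. Hence a ≡ 24 + 107·34 = 3662 (mod 17441).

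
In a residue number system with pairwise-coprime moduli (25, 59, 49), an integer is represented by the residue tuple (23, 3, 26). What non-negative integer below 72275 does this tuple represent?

The moduli are pairwise coprime; N = 25·59·49 = 72275.
N/25 = 2891; 2891 ≡ 16 (mod 25); 16·11 ≡ 1, so inverse 11.
N/59 = 1225; 1225 ≡ 45 (mod 59); 45·21 ≡ 1, so inverse 21.
N/49 = 1475; 1475 ≡ 5 (mod 49); 5·10 ≡ 1, so inverse 10.
x ≡ 23·2891·11 + 3·1225·21 + 26·1475·10 = 1192098.
1192098 mod 72275 = 35698.

35698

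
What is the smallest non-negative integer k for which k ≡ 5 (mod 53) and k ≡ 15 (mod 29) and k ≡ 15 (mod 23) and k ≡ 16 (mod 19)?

Combine the congruences pairwise.
From k ≡ 5 (mod 53) write k = 5 + 53t. Substituting into k ≡ 15 (mod 29) gives 53t ≡ 10 (mod 29), and since 24⁻¹ ≡ 23 (mod 29), t ≡ 27. Hence k ≡ 5 + 53·27 = 1436 (mod 1537).
From k ≡ 1436 (mod 1537) write k = 1436 + 1537t. Substituting into k ≡ 15 (mod 23) gives 1537t ≡ 5 (mod 23), and since 19⁻¹ ≡ 17 (mod 23), t ≡ 16. Hence k ≡ 1436 + 1537·16 = 26028 (mod 35351).
From k ≡ 26028 (mod 35351) write k = 26028 + 35351t. Substituting into k ≡ 16 (mod 19) gives 35351t ≡ 18 (mod 19), and since 11⁻¹ ≡ 7 (mod 19), t ≡ 12. Hence k ≡ 26028 + 35351·12 = 450240 (mod 671669).

450240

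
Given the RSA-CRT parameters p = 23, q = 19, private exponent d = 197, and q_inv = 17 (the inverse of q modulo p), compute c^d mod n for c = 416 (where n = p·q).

d_p = d mod (p−1) = 197 mod 22 = 21; d_q = d mod (q−1) = 17.
m₁ = c^(d_p) mod p: c ≡ 2 (mod 23), and 2^21 mod 23 = 12.
m₂ = c^(d_q) mod q: c ≡ 17 (mod 19), and 17^17 mod 19 = 9.
h = q_inv·(m₁ − m₂) mod p = 17·(12 − 9) mod 23 = 5.
m = m₂ + h·q = 9 + 5·19 = 104.

104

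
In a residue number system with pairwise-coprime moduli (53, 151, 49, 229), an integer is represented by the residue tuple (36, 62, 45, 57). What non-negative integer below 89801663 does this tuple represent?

54739072

From x ≡ 36 (mod 53) write x = 36 + 53t. Substituting into x ≡ 62 (mod 151) gives 53t ≡ 26 (mod 151), and since 53⁻¹ ≡ 57 (mod 151), t ≡ 123. Hence x ≡ 36 + 53·123 = 6555 (mod 8003).
From x ≡ 6555 (mod 8003) write x = 6555 + 8003t. Substituting into x ≡ 45 (mod 49) gives 8003t ≡ 7 (mod 49), and since 16⁻¹ ≡ 46 (mod 49), t ≡ 28. Hence x ≡ 6555 + 8003·28 = 230639 (mod 392147).
From x ≡ 230639 (mod 392147) write x = 230639 + 392147t. Substituting into x ≡ 57 (mod 229) gives 392147t ≡ 21 (mod 229), and since 99⁻¹ ≡ 192 (mod 229), t ≡ 139. Hence x ≡ 230639 + 392147·139 = 54739072 (mod 89801663).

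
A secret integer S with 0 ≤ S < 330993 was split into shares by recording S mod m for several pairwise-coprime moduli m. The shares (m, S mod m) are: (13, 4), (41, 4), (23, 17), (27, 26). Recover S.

The moduli are pairwise coprime; N = 13·41·23·27 = 330993.
N/13 = 25461; 25461 ≡ 7 (mod 13); 7·2 ≡ 1, so inverse 2.
N/41 = 8073; 8073 ≡ 37 (mod 41); 37·10 ≡ 1, so inverse 10.
N/23 = 14391; 14391 ≡ 16 (mod 23); 16·13 ≡ 1, so inverse 13.
N/27 = 12259; 12259 ≡ 1 (mod 27), inverse 1.
S ≡ 4·25461·2 + 4·8073·10 + 17·14391·13 + 26·12259·1 = 4025753.
4025753 mod 330993 = 53837.

53837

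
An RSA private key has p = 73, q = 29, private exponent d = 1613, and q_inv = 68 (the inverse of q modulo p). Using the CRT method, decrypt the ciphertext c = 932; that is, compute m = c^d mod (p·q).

1891

d_p = d mod (p−1) = 1613 mod 72 = 29; d_q = d mod (q−1) = 17.
m₁ = c^(d_p) mod p: c ≡ 56 (mod 73), and 56^29 mod 73 = 66.
m₂ = c^(d_q) mod q: c ≡ 4 (mod 29), and 4^17 mod 29 = 6.
h = q_inv·(m₁ − m₂) mod p = 68·(66 − 6) mod 73 = 65.
m = m₂ + h·q = 6 + 65·29 = 1891.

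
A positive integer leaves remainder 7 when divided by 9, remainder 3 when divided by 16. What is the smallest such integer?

From k ≡ 7 (mod 9) write k = 7 + 9t. Substituting into k ≡ 3 (mod 16) gives 9t ≡ 12 (mod 16), and since 9⁻¹ ≡ 9 (mod 16), t ≡ 12. Hence k ≡ 7 + 9·12 = 115 (mod 144).

115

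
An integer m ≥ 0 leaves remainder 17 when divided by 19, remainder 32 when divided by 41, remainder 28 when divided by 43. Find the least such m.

From m ≡ 17 (mod 19) write m = 17 + 19t. Substituting into m ≡ 32 (mod 41) gives 19t ≡ 15 (mod 41), and since 19⁻¹ ≡ 13 (mod 41), t ≡ 31. Hence m ≡ 17 + 19·31 = 606 (mod 779).
From m ≡ 606 (mod 779) write m = 606 + 779t. Substituting into m ≡ 28 (mod 43) gives 779t ≡ 24 (mod 43), and since 5⁻¹ ≡ 26 (mod 43), t ≡ 22. Hence m ≡ 606 + 779·22 = 17744 (mod 33497).

17744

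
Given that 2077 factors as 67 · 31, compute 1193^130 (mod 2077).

559

Mod 67: 1193 ≡ 54; by Fermat, exponent reduces to 130 mod 66 = 64; 54^64 ≡ 23 (mod 67).
Mod 31: 1193 ≡ 15; by Fermat, exponent reduces to 130 mod 30 = 10; 15^10 ≡ 1 (mod 31).
Combine by CRT: x ≡ 23 (mod 67), x ≡ 1 (mod 31) ⇒ x ≡ 559 (mod 2077).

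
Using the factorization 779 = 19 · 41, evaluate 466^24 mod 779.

Mod 19: 466 ≡ 10; by Fermat, exponent reduces to 24 mod 18 = 6; 10^6 ≡ 11 (mod 19).
Mod 41: 466 ≡ 15; 15^24 ≡ 10 (mod 41).
Combine by CRT: x ≡ 11 (mod 19), x ≡ 10 (mod 41) ⇒ x ≡ 543 (mod 779).

543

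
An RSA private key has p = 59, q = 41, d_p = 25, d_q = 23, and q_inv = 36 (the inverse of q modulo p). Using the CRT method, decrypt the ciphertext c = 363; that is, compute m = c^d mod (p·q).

831

m₁ = c^(d_p) mod p: c ≡ 9 (mod 59), and 9^25 mod 59 = 5.
m₂ = c^(d_q) mod q: c ≡ 35 (mod 41), and 35^23 mod 41 = 11.
h = q_inv·(m₁ − m₂) mod p = 36·(5 − 11) mod 59 = 20.
m = m₂ + h·q = 11 + 20·41 = 831.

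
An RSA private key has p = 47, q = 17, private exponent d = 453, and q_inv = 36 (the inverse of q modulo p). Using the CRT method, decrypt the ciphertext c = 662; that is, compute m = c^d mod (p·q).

d_p = d mod (p−1) = 453 mod 46 = 39; d_q = d mod (q−1) = 5.
m₁ = c^(d_p) mod p: c ≡ 4 (mod 47), and 4^39 mod 47 = 42.
m₂ = c^(d_q) mod q: c ≡ 16 (mod 17), and 16^5 mod 17 = 16.
h = q_inv·(m₁ − m₂) mod p = 36·(42 − 16) mod 47 = 43.
m = m₂ + h·q = 16 + 43·17 = 747.

747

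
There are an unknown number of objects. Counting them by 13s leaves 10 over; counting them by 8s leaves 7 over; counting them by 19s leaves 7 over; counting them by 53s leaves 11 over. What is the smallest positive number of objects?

17183

The moduli are pairwise coprime; M = 13·8·19·53 = 104728.
M/13 = 8056; 8056 ≡ 9 (mod 13); 9·3 ≡ 1, so inverse 3.
M/8 = 13091; 13091 ≡ 3 (mod 8); 3·3 ≡ 1, so inverse 3.
M/19 = 5512; 5512 ≡ 2 (mod 19); 2·10 ≡ 1, so inverse 10.
M/53 = 1976; 1976 ≡ 15 (mod 53); 15·46 ≡ 1, so inverse 46.
N ≡ 10·8056·3 + 7·13091·3 + 7·5512·10 + 11·1976·46 = 1902287.
1902287 mod 104728 = 17183.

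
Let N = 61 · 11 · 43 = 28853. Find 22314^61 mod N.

Mod 61: 22314 ≡ 49; by Fermat, exponent reduces to 61 mod 60 = 1; 49^1 ≡ 49 (mod 61).
Mod 11: 22314 ≡ 6; by Fermat, exponent reduces to 61 mod 10 = 1; 6^1 ≡ 6 (mod 11).
Mod 43: 22314 ≡ 40; by Fermat, exponent reduces to 61 mod 42 = 19; 40^19 ≡ 24 (mod 43).
Combine by CRT: x ≡ 49 (mod 61), x ≡ 6 (mod 11), x ≡ 24 (mod 43) ⇒ x ≡ 26340 (mod 28853).

26340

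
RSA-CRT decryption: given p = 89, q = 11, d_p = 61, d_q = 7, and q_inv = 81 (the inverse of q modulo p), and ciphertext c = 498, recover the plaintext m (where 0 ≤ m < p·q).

m₁ = c^(d_p) mod p: c ≡ 53 (mod 89), and 53^61 mod 89 = 17.
m₂ = c^(d_q) mod q: c ≡ 3 (mod 11), and 3^7 mod 11 = 9.
h = q_inv·(m₁ − m₂) mod p = 81·(17 − 9) mod 89 = 25.
m = m₂ + h·q = 9 + 25·11 = 284.

284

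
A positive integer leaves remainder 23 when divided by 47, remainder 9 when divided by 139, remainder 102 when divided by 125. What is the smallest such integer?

From N ≡ 23 (mod 47) write N = 23 + 47t. Substituting into N ≡ 9 (mod 139) gives 47t ≡ 125 (mod 139), and since 47⁻¹ ≡ 71 (mod 139), t ≡ 118. Hence N ≡ 23 + 47·118 = 5569 (mod 6533).
From N ≡ 5569 (mod 6533) write N = 5569 + 6533t. Substituting into N ≡ 102 (mod 125) gives 6533t ≡ 33 (mod 125), and since 33⁻¹ ≡ 72 (mod 125), t ≡ 1. Hence N ≡ 5569 + 6533·1 = 12102 (mod 816625).

12102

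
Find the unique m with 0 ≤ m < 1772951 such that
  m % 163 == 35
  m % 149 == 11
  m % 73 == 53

From m ≡ 35 (mod 163) write m = 35 + 163t. Substituting into m ≡ 11 (mod 149) gives 163t ≡ 125 (mod 149), and since 14⁻¹ ≡ 32 (mod 149), t ≡ 126. Hence m ≡ 35 + 163·126 = 20573 (mod 24287).
From m ≡ 20573 (mod 24287) write m = 20573 + 24287t. Substituting into m ≡ 53 (mod 73) gives 24287t ≡ 66 (mod 73), and since 51⁻¹ ≡ 63 (mod 73), t ≡ 70. Hence m ≡ 20573 + 24287·70 = 1720663 (mod 1772951).

1720663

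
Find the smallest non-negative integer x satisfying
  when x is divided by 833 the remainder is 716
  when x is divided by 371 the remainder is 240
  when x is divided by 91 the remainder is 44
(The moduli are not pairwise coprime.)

448037

Combine the congruences pairwise.
gcd(833, 371) = 7 and 7 | (240 − 716), so the pair is consistent; merging gives x ≡ 6547 (mod 44149), where 44149 = lcm(833, 371).
gcd(44149, 91) = 7 and 7 | (44 − 6547), so the pair is consistent; merging gives x ≡ 448037 (mod 573937), where 573937 = lcm(44149, 91).
The solution is unique modulo lcm(833, 371, 91) = 573937.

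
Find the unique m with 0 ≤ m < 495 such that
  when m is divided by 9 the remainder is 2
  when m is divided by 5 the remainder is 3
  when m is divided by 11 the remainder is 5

The moduli are pairwise coprime; N = 9·5·11 = 495.
N/9 = 55; 55 ≡ 1 (mod 9), inverse 1.
N/5 = 99; 99 ≡ 4 (mod 5); 4·4 ≡ 1, so inverse 4.
N/11 = 45; 45 ≡ 1 (mod 11), inverse 1.
m ≡ 2·55·1 + 3·99·4 + 5·45·1 = 1523.
1523 mod 495 = 38.

38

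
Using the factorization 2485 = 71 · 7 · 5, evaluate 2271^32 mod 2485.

Mod 71: 2271 ≡ 70; 70^32 ≡ 1 (mod 71).
Mod 7: 2271 ≡ 3; by Fermat, exponent reduces to 32 mod 6 = 2; 3^2 ≡ 2 (mod 7).
Mod 5: 2271 ≡ 1; since 4 | 32, by Fermat 1^32 ≡ 1 (mod 5).
Combine by CRT: x ≡ 1 (mod 71), x ≡ 2 (mod 7), x ≡ 1 (mod 5) ⇒ x ≡ 1066 (mod 2485).

1066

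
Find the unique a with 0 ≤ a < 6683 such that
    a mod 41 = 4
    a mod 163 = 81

From a ≡ 4 (mod 41) write a = 4 + 41t. Substituting into a ≡ 81 (mod 163) gives 41t ≡ 77 (mod 163), and since 41⁻¹ ≡ 4 (mod 163), t ≡ 145. Hence a ≡ 4 + 41·145 = 5949 (mod 6683).

5949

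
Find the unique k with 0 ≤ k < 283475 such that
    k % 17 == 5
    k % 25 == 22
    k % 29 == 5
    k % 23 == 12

From k ≡ 5 (mod 17) write k = 5 + 17t. Substituting into k ≡ 22 (mod 25) gives 17t ≡ 17 (mod 25), and since 17⁻¹ ≡ 3 (mod 25), t ≡ 1. Hence k ≡ 5 + 17·1 = 22 (mod 425).
From k ≡ 22 (mod 425) write k = 22 + 425t. Substituting into k ≡ 5 (mod 29) gives 425t ≡ 12 (mod 29), and since 19⁻¹ ≡ 26 (mod 29), t ≡ 22. Hence k ≡ 22 + 425·22 = 9372 (mod 12325).
From k ≡ 9372 (mod 12325) write k = 9372 + 12325t. Substituting into k ≡ 12 (mod 23) gives 12325t ≡ 1 (mod 23), and since 20⁻¹ ≡ 15 (mod 23), t ≡ 15. Hence k ≡ 9372 + 12325·15 = 194247 (mod 283475).

194247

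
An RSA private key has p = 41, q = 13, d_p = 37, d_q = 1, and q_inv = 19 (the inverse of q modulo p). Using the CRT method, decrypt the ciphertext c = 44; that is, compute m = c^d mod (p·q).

m₁ = c^(d_p) mod p: c ≡ 3 (mod 41), and 3^37 mod 41 = 38.
m₂ = c^(d_q) mod q: c ≡ 5 (mod 13), and 5^1 mod 13 = 5.
h = q_inv·(m₁ − m₂) mod p = 19·(38 − 5) mod 41 = 12.
m = m₂ + h·q = 5 + 12·13 = 161.

161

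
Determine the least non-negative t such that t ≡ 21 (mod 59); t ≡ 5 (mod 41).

From t ≡ 21 (mod 59) write t = 21 + 59s. Substituting into t ≡ 5 (mod 41) gives 59s ≡ 25 (mod 41), and since 18⁻¹ ≡ 16 (mod 41), s ≡ 31. Hence t ≡ 21 + 59·31 = 1850 (mod 2419).

1850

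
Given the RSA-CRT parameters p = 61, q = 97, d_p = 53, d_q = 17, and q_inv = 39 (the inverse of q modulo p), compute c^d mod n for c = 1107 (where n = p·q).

3962

m₁ = c^(d_p) mod p: c ≡ 9 (mod 61), and 9^53 mod 61 = 58.
m₂ = c^(d_q) mod q: c ≡ 40 (mod 97), and 40^17 mod 97 = 82.
h = q_inv·(m₁ − m₂) mod p = 39·(58 − 82) mod 61 = 40.
m = m₂ + h·q = 82 + 40·97 = 3962.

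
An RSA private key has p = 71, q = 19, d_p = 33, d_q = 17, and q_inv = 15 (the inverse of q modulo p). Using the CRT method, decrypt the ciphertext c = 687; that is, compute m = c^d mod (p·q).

659

m₁ = c^(d_p) mod p: c ≡ 48 (mod 71), and 48^33 mod 71 = 20.
m₂ = c^(d_q) mod q: c ≡ 3 (mod 19), and 3^17 mod 19 = 13.
h = q_inv·(m₁ − m₂) mod p = 15·(20 − 13) mod 71 = 34.
m = m₂ + h·q = 13 + 34·19 = 659.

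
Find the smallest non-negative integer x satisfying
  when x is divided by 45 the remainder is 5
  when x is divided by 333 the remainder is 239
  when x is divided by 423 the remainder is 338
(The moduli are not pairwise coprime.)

35870

Combine the congruences pairwise.
gcd(45, 333) = 9 and 9 | (239 − 5), so the pair is consistent; merging gives x ≡ 905 (mod 1665), where 1665 = lcm(45, 333).
gcd(1665, 423) = 9 and 9 | (338 − 905), so the pair is consistent; merging gives x ≡ 35870 (mod 78255), where 78255 = lcm(1665, 423).
The solution is unique modulo lcm(45, 333, 423) = 78255.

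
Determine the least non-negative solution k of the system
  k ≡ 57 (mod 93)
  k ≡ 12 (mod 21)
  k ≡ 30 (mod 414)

36048

gcd(93, 21) = 3 and 3 | (12 − 57), so the pair is consistent; merging gives k ≡ 243 (mod 651), where 651 = lcm(93, 21).
gcd(651, 414) = 3 and 3 | (30 − 243), so the pair is consistent; merging gives k ≡ 36048 (mod 89838), where 89838 = lcm(651, 414).
The solution is unique modulo lcm(93, 21, 414) = 89838.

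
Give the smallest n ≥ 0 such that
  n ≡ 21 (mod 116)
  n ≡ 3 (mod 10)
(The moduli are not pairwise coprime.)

gcd(116, 10) = 2 and 2 | (3 − 21), so the pair is consistent; merging gives n ≡ 253 (mod 580), where 580 = lcm(116, 10).
The solution is unique modulo lcm(116, 10) = 580.

253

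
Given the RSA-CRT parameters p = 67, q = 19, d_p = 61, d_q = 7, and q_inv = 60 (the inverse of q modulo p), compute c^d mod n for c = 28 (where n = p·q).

61

m₁ = c^(d_p) mod p: c ≡ 28 (mod 67), and 28^61 mod 67 = 61.
m₂ = c^(d_q) mod q: c ≡ 9 (mod 19), and 9^7 mod 19 = 4.
h = q_inv·(m₁ − m₂) mod p = 60·(61 − 4) mod 67 = 3.
m = m₂ + h·q = 4 + 3·19 = 61.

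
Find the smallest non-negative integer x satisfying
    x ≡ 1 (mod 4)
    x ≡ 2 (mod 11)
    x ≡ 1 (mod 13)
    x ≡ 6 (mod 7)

937

From x ≡ 1 (mod 4) write x = 1 + 4t. Substituting into x ≡ 2 (mod 11) gives 4t ≡ 1 (mod 11), and since 4⁻¹ ≡ 3 (mod 11), t ≡ 3. Hence x ≡ 1 + 4·3 = 13 (mod 44).
From x ≡ 13 (mod 44) write x = 13 + 44t. Substituting into x ≡ 1 (mod 13) gives 44t ≡ 1 (mod 13), and since 5⁻¹ ≡ 8 (mod 13), t ≡ 8. Hence x ≡ 13 + 44·8 = 365 (mod 572).
From x ≡ 365 (mod 572) write x = 365 + 572t. Substituting into x ≡ 6 (mod 7) gives 572t ≡ 5 (mod 7), and since 5⁻¹ ≡ 3 (mod 7), t ≡ 1. Hence x ≡ 365 + 572·1 = 937 (mod 4004).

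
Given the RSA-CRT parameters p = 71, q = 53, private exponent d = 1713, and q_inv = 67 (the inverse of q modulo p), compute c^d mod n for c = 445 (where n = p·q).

d_p = d mod (p−1) = 1713 mod 70 = 33; d_q = d mod (q−1) = 49.
m₁ = c^(d_p) mod p: c ≡ 19 (mod 71), and 19^33 mod 71 = 12.
m₂ = c^(d_q) mod q: c ≡ 21 (mod 53), and 21^49 mod 53 = 34.
h = q_inv·(m₁ − m₂) mod p = 67·(12 − 34) mod 71 = 17.
m = m₂ + h·q = 34 + 17·53 = 935.

935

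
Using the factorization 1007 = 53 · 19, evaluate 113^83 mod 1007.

854

Mod 53: 113 ≡ 7; by Fermat, exponent reduces to 83 mod 52 = 31; 7^31 ≡ 6 (mod 53).
Mod 19: 113 ≡ 18; by Fermat, exponent reduces to 83 mod 18 = 11; 18^11 ≡ 18 (mod 19).
Combine by CRT: x ≡ 6 (mod 53), x ≡ 18 (mod 19) ⇒ x ≡ 854 (mod 1007).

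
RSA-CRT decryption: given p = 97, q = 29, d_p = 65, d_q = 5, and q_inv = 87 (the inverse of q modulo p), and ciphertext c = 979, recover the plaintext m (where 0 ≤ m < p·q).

2449

m₁ = c^(d_p) mod p: c ≡ 9 (mod 97), and 9^65 mod 97 = 24.
m₂ = c^(d_q) mod q: c ≡ 22 (mod 29), and 22^5 mod 29 = 13.
h = q_inv·(m₁ − m₂) mod p = 87·(24 − 13) mod 97 = 84.
m = m₂ + h·q = 13 + 84·29 = 2449.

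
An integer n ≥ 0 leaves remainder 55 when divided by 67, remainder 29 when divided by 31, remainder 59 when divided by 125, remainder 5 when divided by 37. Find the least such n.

The moduli are pairwise coprime; M = 67·31·125·37 = 9606125.
M/67 = 143375; 143375 ≡ 62 (mod 67); 62·40 ≡ 1, so inverse 40.
M/31 = 309875; 309875 ≡ 30 (mod 31); 30·30 ≡ 1, so inverse 30.
M/125 = 76849; 76849 ≡ 99 (mod 125); 99·24 ≡ 1, so inverse 24.
M/37 = 259625; 259625 ≡ 33 (mod 37); 33·9 ≡ 1, so inverse 9.
n ≡ 55·143375·40 + 29·309875·30 + 59·76849·24 + 5·259625·9 = 705517559.
705517559 mod 9606125 = 4270434.

4270434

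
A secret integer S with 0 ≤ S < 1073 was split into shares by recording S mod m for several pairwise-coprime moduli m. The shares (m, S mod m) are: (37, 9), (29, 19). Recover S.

860

Combine the congruences pairwise.
From S ≡ 9 (mod 37) write S = 9 + 37t. Substituting into S ≡ 19 (mod 29) gives 37t ≡ 10 (mod 29), and since 8⁻¹ ≡ 11 (mod 29), t ≡ 23. Hence S ≡ 9 + 37·23 = 860 (mod 1073).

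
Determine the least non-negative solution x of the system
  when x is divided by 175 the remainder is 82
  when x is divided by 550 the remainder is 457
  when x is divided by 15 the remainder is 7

gcd(175, 550) = 25 and 25 | (457 − 82), so the pair is consistent; merging gives x ≡ 3757 (mod 3850), where 3850 = lcm(175, 550).
gcd(3850, 15) = 5 and 5 | (7 − 3757), so the pair is consistent; merging gives x ≡ 3757 (mod 11550), where 11550 = lcm(3850, 15).
The solution is unique modulo lcm(175, 550, 15) = 11550.

3757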